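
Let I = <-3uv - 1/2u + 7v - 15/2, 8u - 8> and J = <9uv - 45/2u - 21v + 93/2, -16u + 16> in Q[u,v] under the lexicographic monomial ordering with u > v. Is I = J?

Two ideals are equal iff their reduced Gröbner bases coincide (the reduced basis is unique for a fixed ordering).
Buchberger on the first generating set:
f_1 = -3uv - 1/2u + 7v - 15/2, LT = uv.
f_2 = 8u - 8, LT = u.

S(f_1,f_2): lcm = uv. S = 1/6u - 4/3v + 5/2.
  leading term u: subtract (1/48)·f_2 from 1/6u - 4/3v + 5/2 → -4/3v + 8/3
  leading term v: no divisor's leading term divides it; move -4/3v to the remainder.
  leading term 1: no divisor's leading term divides it; move 8/3 to the remainder.
  remainder -4/3v + 8/3 ≠ 0; add g_3 = -4/3v + 8/3 to the basis.

The other S-polynomials (S(f_1,g_3), S(f_2,g_3)) all reduce to 0 modulo the current basis, so we have a Gröbner basis.
Inter-reduce: drop elements whose leading term is divisible by another's, tail-reduce, and make monic.
Reduced Gröbner basis: {u - 1, v - 2}.

Buchberger on the second generating set:
h_1 = 9uv - 45/2u - 21v + 93/2, LT = uv.
h_2 = -16u + 16, LT = u.

S(h_1,h_2): lcm = uv. S = -5/2u - 4/3v + 31/6.
  leading term u: subtract (5/32)·h_2 from -5/2u - 4/3v + 31/6 → -4/3v + 8/3
  leading term v: no divisor's leading term divides it; move -4/3v to the remainder.
  leading term 1: no divisor's leading term divides it; move 8/3 to the remainder.
  remainder -4/3v + 8/3 ≠ 0; add k_3 = -4/3v + 8/3 to the basis.

The other S-polynomials (S(h_1,k_3), S(h_2,k_3)) all reduce to 0 modulo the current basis, so we have a Gröbner basis.
Inter-reduce: drop elements whose leading term is divisible by another's, tail-reduce, and make monic.
Reduced Gröbner basis: {u - 1, v - 2}.

The two bases agree; hence the ideals are identical.
The choice of monomial ordering does not affect the verdict — as long as both bases are computed under the same ordering, their equality decides ideal equality.

Yes, the ideals are equal.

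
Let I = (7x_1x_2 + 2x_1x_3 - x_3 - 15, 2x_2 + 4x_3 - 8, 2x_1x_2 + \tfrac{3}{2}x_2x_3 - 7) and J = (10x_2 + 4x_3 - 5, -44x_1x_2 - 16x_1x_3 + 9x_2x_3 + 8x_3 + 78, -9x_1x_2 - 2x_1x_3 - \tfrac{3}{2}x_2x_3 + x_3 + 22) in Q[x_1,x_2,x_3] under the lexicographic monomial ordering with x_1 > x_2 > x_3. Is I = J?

Equality of ideals is decidable: compute both reduced Gröbner bases (unique for the ordering) and check whether they agree.
Buchberger on the first generating set:
f_1 = 7x_1x_2 + 2x_1x_3 - x_3 - 15, LT = x_1x_2.
f_2 = 2x_2 + 4x_3 - 8, LT = x_2.
f_3 = 2x_1x_2 + \tfrac{3}{2}x_2x_3 - 7, LT = x_1x_2.

S(f_1,f_2): lcm = x_1x_2. S = -\tfrac{12}{7}x_1x_3 + 4x_1 - \tfrac{1}{7}x_3 - \tfrac{15}{7}.
  reduce S modulo (f_1, f_2, f_3):
  remainder -\tfrac{12}{7}x_1x_3 + 4x_1 - \tfrac{1}{7}x_3 - \tfrac{15}{7} ≠ 0; add g_4 = -\tfrac{12}{7}x_1x_3 + 4x_1 - \tfrac{1}{7}x_3 - \tfrac{15}{7} to the basis.

S(f_1,f_3): lcm = x_1x_2. S = \tfrac{2}{7}x_1x_3 - \tfrac{3}{4}x_2x_3 - \tfrac{1}{7}x_3 + \tfrac{19}{14}.
  reduce S modulo (f_1, f_2, f_3, g_4):
  remainder \tfrac{2}{3}x_1 + \tfrac{3}{2}x_3^{2} - \tfrac{19}{6}x_3 + 1 ≠ 0; add g_5 = \tfrac{2}{3}x_1 + \tfrac{3}{2}x_3^{2} - \tfrac{19}{6}x_3 + 1 to the basis.

S(f_3,g_4): lcm = x_1x_2x_3. S = \tfrac{7}{3}x_1x_2 + \tfrac{3}{4}x_2x_3^{2} - \tfrac{1}{12}x_2x_3 - \tfrac{5}{4}x_2 - \tfrac{7}{2}x_3.
  reduce S modulo (f_1, f_2, f_3, g_4, g_5):
  remainder -\tfrac{3}{2}x_3^{3} + \tfrac{20}{3}x_3^{2} - \tfrac{25}{3}x_3 + \tfrac{19}{6} ≠ 0; add g_6 = -\tfrac{3}{2}x_3^{3} + \tfrac{20}{3}x_3^{2} - \tfrac{25}{3}x_3 + \tfrac{19}{6} to the basis.

The other S-polynomials (S(f_2,f_3), S(f_1,g_4), S(f_2,g_4), S(f_1,g_5), S(f_2,g_5), S(f_3,g_5), S(g_4,g_5), S(f_1,g_6), S(f_2,g_6), S(f_3,g_6), S(g_4,g_6), S(g_5,g_6)) all reduce to 0 modulo the current basis, so we have a Gröbner basis.
Inter-reduce: drop elements whose leading term is divisible by another's, tail-reduce, and make monic.
Reduced Gröbner basis: {x_1 + \tfrac{9}{4}x_3^{2} - \tfrac{19}{4}x_3 + \tfrac{3}{2}, x_2 + 2x_3 - 4, x_3^{3} - \tfrac{40}{9}x_3^{2} + \tfrac{50}{9}x_3 - \tfrac{19}{9}}.

Buchberger on the second generating set:
h_1 = 10x_2 + 4x_3 - 5, LT = x_2.
h_2 = -44x_1x_2 - 16x_1x_3 + 9x_2x_3 + 8x_3 + 78, LT = x_1x_2.
h_3 = -9x_1x_2 - 2x_1x_3 - \tfrac{3}{2}x_2x_3 + x_3 + 22, LT = x_1x_2.

S(h_1,h_2): lcm = x_1x_2. S = \tfrac{2}{55}x_1x_3 - \tfrac{1}{2}x_1 + \tfrac{9}{44}x_2x_3 + \tfrac{2}{11}x_3 + \tfrac{39}{22}.
  reduce S modulo (h_1, h_2, h_3):
  remainder \tfrac{2}{55}x_1x_3 - \tfrac{1}{2}x_1 - \tfrac{9}{110}x_3^{2} + \tfrac{25}{88}x_3 + \tfrac{39}{22} ≠ 0; add k_4 = \tfrac{2}{55}x_1x_3 - \tfrac{1}{2}x_1 - \tfrac{9}{110}x_3^{2} + \tfrac{25}{88}x_3 + \tfrac{39}{22} to the basis.

S(h_1,h_3): lcm = x_1x_2. S = \tfrac{8}{45}x_1x_3 - \tfrac{1}{2}x_1 - \tfrac{1}{6}x_2x_3 + \tfrac{1}{9}x_3 + \tfrac{22}{9}.
  reduce S modulo (h_1, h_2, h_3, k_4):
  remainder \tfrac{35}{18}x_1 + \tfrac{7}{15}x_3^{2} - \tfrac{49}{36}x_3 - \tfrac{56}{9} ≠ 0; add k_5 = \tfrac{35}{18}x_1 + \tfrac{7}{15}x_3^{2} - \tfrac{49}{36}x_3 - \tfrac{56}{9} to the basis.

S(h_3,k_4): lcm = x_1x_2x_3. S = \tfrac{55}{4}x_1x_2 + \tfrac{2}{9}x_1x_3^{2} + \tfrac{29}{12}x_2x_3^{2} - \tfrac{125}{16}x_2x_3 - \tfrac{195}{4}x_2 - \tfrac{1}{9}x_3^{2} - \tfrac{22}{9}x_3.
  reduce S modulo (h_1, h_2, h_3, k_4, k_5):
  remainder -\tfrac{7}{15}x_3^{3} + \tfrac{245}{72}x_3^{2} + \tfrac{259}{96}x_3 + \tfrac{665}{72} ≠ 0; add k_6 = -\tfrac{7}{15}x_3^{3} + \tfrac{245}{72}x_3^{2} + \tfrac{259}{96}x_3 + \tfrac{665}{72} to the basis.

The other S-polynomials (S(h_2,h_3), S(h_1,k_4), S(h_2,k_4), S(h_1,k_5), S(h_2,k_5), S(h_3,k_5), S(k_4,k_5), S(h_1,k_6), S(h_2,k_6), S(h_3,k_6), S(k_4,k_6), S(k_5,k_6)) all reduce to 0 modulo the current basis, so we have a Gröbner basis.
Inter-reduce: drop elements whose leading term is divisible by another's, tail-reduce, and make monic.
Reduced Gröbner basis: {x_1 + \tfrac{6}{25}x_3^{2} - \tfrac{7}{10}x_3 - \tfrac{16}{5}, x_2 + \tfrac{2}{5}x_3 - \tfrac{1}{2}, x_3^{3} - \tfrac{175}{24}x_3^{2} - \tfrac{185}{32}x_3 - \tfrac{475}{24}}.

The bases are distinct; the ideals are different.

No, the ideals differ.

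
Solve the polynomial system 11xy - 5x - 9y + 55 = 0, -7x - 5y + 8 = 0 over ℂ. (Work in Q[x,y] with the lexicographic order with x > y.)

Compute a lex Gröbner basis by Buchberger's algorithm.
f_1 = 11xy - 5x - 9y + 55, LT = xy.
f_2 = -7x - 5y + 8, LT = x.

S(f_1,f_2): lcm = xy. S = -\tfrac{5}{11}x - \tfrac{5}{7}y^{2} + \tfrac{25}{77}y + 5.
  leading term x: subtract (\tfrac{5}{77})·f_2 from -\tfrac{5}{11}x - \tfrac{5}{7}y^{2} + \tfrac{25}{77}y + 5 → -\tfrac{5}{7}y^{2} + \tfrac{50}{77}y + \tfrac{345}{77}
  leading term y^{2}: no divisor's leading term divides it; move -\tfrac{5}{7}y^{2} to the remainder.
  leading term y: no divisor's leading term divides it; move \tfrac{50}{77}y to the remainder.
  leading term 1: no divisor's leading term divides it; move \tfrac{345}{77} to the remainder.
  remainder -\tfrac{5}{7}y^{2} + \tfrac{50}{77}y + \tfrac{345}{77} ≠ 0; add h_3 = -\tfrac{5}{7}y^{2} + \tfrac{50}{77}y + \tfrac{345}{77} to the basis.

The other S-polynomials (S(f_1,h_3), S(f_2,h_3)) all reduce to 0 modulo the current basis, so we have a Gröbner basis.
Inter-reduce: drop elements whose leading term is divisible by another's, tail-reduce, and make monic.
Reduced Gröbner basis: {x + \tfrac{5}{7}y - \tfrac{8}{7}, y^{2} - \tfrac{10}{11}y - \tfrac{69}{11}}.

Elimination: the polynomial y^{2} - \tfrac{10}{11}y - \tfrac{69}{11} lies in the elimination ideal for y, so y ∈ {-23/11, 3}. For each such y, the remaining basis elements (now univariate) give the rest of the solution.
  y = -23/11: the earlier basis element becomes x - \tfrac{29}{11} = 0, giving x = 29/11 — point (29/11, -23/11).
  y = 3: the earlier basis element becomes x + 1 = 0, giving x = -1 — point (-1, 3).
Substituting each solution back into the original system confirms all equations vanish.

{(29/11, -23/11), (-1, 3)}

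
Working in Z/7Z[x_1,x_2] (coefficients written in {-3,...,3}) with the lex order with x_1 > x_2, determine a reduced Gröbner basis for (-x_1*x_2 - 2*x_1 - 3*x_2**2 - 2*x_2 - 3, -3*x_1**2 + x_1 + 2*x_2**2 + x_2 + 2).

G = {x_1 + 2*x_2**3 - 3*x_2**2 - 3*x_2 - 1, x_2**4 - 3*x_2**3 + x_2**2 - x_2 + 1}

f_1 = -x_1*x_2 - 2*x_1 - 3*x_2**2 - 2*x_2 - 3, LT = x_1*x_2.
f_2 = -3*x_1**2 + x_1 + 2*x_2**2 + x_2 + 2, LT = x_1**2.

S(f_1,f_2): lcm = x_1**2*x_2. S = 2*x_1**2 + 3*x_1*x_2**2 + 3*x_1 + 3*x_2**3 - 2*x_2**2 + 3*x_2.
  reduce S modulo (f_1, f_2):
  remainder -3*x_1 + x_2**3 + 2*x_2**2 + 2*x_2 + 3 ≠ 0; add g_3 = -3*x_1 + x_2**3 + 2*x_2**2 + 2*x_2 + 3 to the basis.

S(f_1,g_3): lcm = x_1*x_2. S = 2*x_1 - 2*x_2**4 + 3*x_2**3 - x_2**2 + 3*x_2 + 3.
  reduce S modulo (f_1, f_2, g_3):
  remainder -2*x_2**4 - x_2**3 - 2*x_2**2 + 2*x_2 - 2 ≠ 0; add g_4 = -2*x_2**4 - x_2**3 - 2*x_2**2 + 2*x_2 - 2 to the basis.

The other S-polynomials (S(f_2,g_3), S(f_1,g_4), S(f_2,g_4), S(g_3,g_4)) all reduce to 0 modulo the current basis, so we have a Gröbner basis.
Inter-reduce: drop elements whose leading term is divisible by another's, tail-reduce, and make monic.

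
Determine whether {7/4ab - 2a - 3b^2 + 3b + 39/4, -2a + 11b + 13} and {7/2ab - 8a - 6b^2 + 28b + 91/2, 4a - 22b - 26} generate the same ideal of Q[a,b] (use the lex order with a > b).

Two ideals are equal iff their reduced Gröbner bases coincide (the reduced basis is unique for a fixed ordering).
Buchberger on the first generating set:
f_1 = 7/4ab - 2a - 3b^2 + 3b + 39/4, LT = ab.
f_2 = -2a + 11b + 13, LT = a.

S(f_1,f_2): lcm = ab. S = -8/7a + 53/14b^2 + 115/14b + 39/7.
  leading term a: subtract (4/7)·f_2 from -8/7a + 53/14b^2 + 115/14b + 39/7 → 53/14b^2 + 27/14b - 13/7
  leading term b^2: no divisor's leading term divides it; move 53/14b^2 to the remainder.
  leading term b: no divisor's leading term divides it; move 27/14b to the remainder.
  leading term 1: no divisor's leading term divides it; move -13/7 to the remainder.
  remainder 53/14b^2 + 27/14b - 13/7 ≠ 0; add g_3 = 53/14b^2 + 27/14b - 13/7 to the basis.

The other S-polynomials (S(f_1,g_3), S(f_2,g_3)) all reduce to 0 modulo the current basis, so we have a Gröbner basis.
Inter-reduce: drop elements whose leading term is divisible by another's, tail-reduce, and make monic.
Reduced Gröbner basis: {a - 11/2b - 13/2, b^2 + 27/53b - 26/53}.

Buchberger on the second generating set:
h_1 = 7/2ab - 8a - 6b^2 + 28b + 91/2, LT = ab.
h_2 = 4a - 22b - 26, LT = a.

S(h_1,h_2): lcm = ab. S = -16/7a + 53/14b^2 + 29/2b + 13.
  leading term a: subtract (-4/7)·h_2 from -16/7a + 53/14b^2 + 29/2b + 13 → 53/14b^2 + 27/14b - 13/7
  leading term b^2: no divisor's leading term divides it; move 53/14b^2 to the remainder.
  leading term b: no divisor's leading term divides it; move 27/14b to the remainder.
  leading term 1: no divisor's leading term divides it; move -13/7 to the remainder.
  remainder 53/14b^2 + 27/14b - 13/7 ≠ 0; add k_3 = 53/14b^2 + 27/14b - 13/7 to the basis.

The other S-polynomials (S(h_1,k_3), S(h_2,k_3)) all reduce to 0 modulo the current basis, so we have a Gröbner basis.
Inter-reduce: drop elements whose leading term is divisible by another's, tail-reduce, and make monic.
Reduced Gröbner basis: {a - 11/2b - 13/2, b^2 + 27/53b - 26/53}.

The two bases agree; hence the ideals are identical.
The same test decides containment: I ⊆ J iff every generator of I reduces to 0 modulo a Gröbner basis of J.

Yes, the ideals are equal.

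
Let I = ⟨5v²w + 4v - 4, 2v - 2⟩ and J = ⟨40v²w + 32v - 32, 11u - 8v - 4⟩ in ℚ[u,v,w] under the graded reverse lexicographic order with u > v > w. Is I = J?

No, the ideals differ.

Two ideals are equal iff their reduced Gröbner bases coincide (the reduced basis is unique for a fixed ordering).
Buchberger on the first generating set:
f_1 = 5v²w + 4v - 4, LT = v²w.
f_2 = 2v - 2, LT = v.

S(f_1,f_2): lcm = v²w. S = vw + ⅘v - ⅘.
  leading term vw: subtract (½w)·f_2 from vw + ⅘v - ⅘ → ⅘v + w - ⅘
  leading term v: subtract (⅖)·f_2 from ⅘v + w - ⅘ → w
  leading term w: no divisor's leading term divides it; move w to the remainder.
  remainder w ≠ 0; add g_3 = w to the basis.

S(f_1,g_3): lcm = v²w. S = ⅘v - ⅘.
  leading term v: subtract (⅖)·f_2 from ⅘v - ⅘ → 0
  remainder 0.

S(f_2,g_3): leading monomials are coprime, so the S-polynomial reduces to 0 (Buchberger's first criterion).
Every S-polynomial of the final basis reduces to 0, so we have a Gröbner basis.
Inter-reduce: drop elements whose leading term is divisible by another's, tail-reduce, and make monic.
Reduced Gröbner basis: {v - 1, w}.

Buchberger on the second generating set:
h_1 = 40v²w + 32v - 32, LT = v²w.
h_2 = 11u - 8v - 4, LT = u.

S(h_1,h_2): leading monomials are coprime, so the S-polynomial reduces to 0 (Buchberger's first criterion).
Every S-polynomial of the final basis reduces to 0, so we have a Gröbner basis.
Inter-reduce: drop elements whose leading term is divisible by another's, tail-reduce, and make monic.
Reduced Gröbner basis: {v²w + ⅘v - ⅘, u - 8/11v - 4/11}.

Since the reduced bases disagree, the two ideals are not the same.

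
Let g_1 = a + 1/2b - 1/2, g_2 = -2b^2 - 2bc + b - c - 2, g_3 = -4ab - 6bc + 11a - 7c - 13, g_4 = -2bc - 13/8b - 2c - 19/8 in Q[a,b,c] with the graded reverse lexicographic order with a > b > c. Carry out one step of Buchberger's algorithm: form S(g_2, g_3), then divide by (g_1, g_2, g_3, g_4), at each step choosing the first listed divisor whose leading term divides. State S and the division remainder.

S(g_2, g_3) = abc - 3/2b^2c + 9/4ab + 1/2ac - 7/4bc + a - 13/4b; remainder on division = -c^2 - 3/4b + 55/16c + 83/16.

lcm(LM(g_2), LM(g_3)) = ab^2.
S = (lcm/LT(g_2))·g_2 − (lcm/LT(g_3))·g_3 = abc - 3/2b^2c + 9/4ab + 1/2ac - 7/4bc + a - 13/4b.
Reduce S modulo (g_1, g_2, g_3, g_4) in that order:
  leading term abc: subtract (bc)·g_1 from abc - 3/2b^2c + 9/4ab + 1/2ac - 7/4bc + a - 13/4b → -2b^2c + 9/4ab + 1/2ac - 5/4bc + a - 13/4b
  leading term b^2c: subtract (c)·g_2 from -2b^2c + 9/4ab + 1/2ac - 5/4bc + a - 13/4b → 2bc^2 + 9/4ab + 1/2ac - 9/4bc + c^2 + a - 13/4b + 2c
  leading term bc^2: subtract (-c)·g_4 from 2bc^2 + 9/4ab + 1/2ac - 9/4bc + c^2 + a - 13/4b + 2c → 9/4ab + 1/2ac - 31/8bc - c^2 + a - 13/4b - 3/8c
  leading term ab: subtract (9/4b)·g_1 from 9/4ab + 1/2ac - 31/8bc - c^2 + a - 13/4b - 3/8c → -9/8b^2 + 1/2ac - 31/8bc - c^2 + a - 17/8b - 3/8c
  leading term b^2: subtract (9/16)·g_2 from -9/8b^2 + 1/2ac - 31/8bc - c^2 + a - 17/8b - 3/8c → 1/2ac - 11/4bc - c^2 + a - 43/16b + 3/16c + 9/8
  leading term ac: subtract (1/2c)·g_1 from 1/2ac - 11/4bc - c^2 + a - 43/16b + 3/16c + 9/8 → -3bc - c^2 + a - 43/16b + 7/16c + 9/8
  leading term bc: subtract (3/2)·g_4 from -3bc - c^2 + a - 43/16b + 7/16c + 9/8 → -c^2 + a - 1/4b + 55/16c + 75/16
  leading term c^2: no divisor's leading term divides it; move -c^2 to the remainder.
  leading term a: subtract (1)·g_1 from a - 1/4b + 55/16c + 75/16 → -3/4b + 55/16c + 83/16
  leading term b: no divisor's leading term divides it; move -3/4b to the remainder.
  leading term c: no divisor's leading term divides it; move 55/16c to the remainder.
  leading term 1: no divisor's leading term divides it; move 83/16 to the remainder.
The remainder -c^2 - 3/4b + 55/16c + 83/16 is nonzero, so it would be added as the next basis element.
This is the inner loop of Buchberger's algorithm — each nonzero remainder becomes a new basis element.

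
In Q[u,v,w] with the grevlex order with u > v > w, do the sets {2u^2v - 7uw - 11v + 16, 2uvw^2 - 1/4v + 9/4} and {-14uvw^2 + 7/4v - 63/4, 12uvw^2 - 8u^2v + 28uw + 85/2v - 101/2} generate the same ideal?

Yes, the ideals are equal.

Equality of ideals is decidable: compute both reduced Gröbner bases (unique for the ordering) and check whether they agree.
Buchberger on the first generating set:
f_1 = 2u^2v - 7uw - 11v + 16, LT = u^2v.
f_2 = 2uvw^2 - 1/4v + 9/4, LT = uvw^2.

S(f_1,f_2): lcm = u^2vw^2. S = -7/2uw^3 - 11/2vw^2 + 1/8uv + 8w^2 - 9/8u.
  reduce S modulo (f_1, f_2):
  remainder -7/2uw^3 - 11/2vw^2 + 1/8uv + 8w^2 - 9/8u ≠ 0; add g_3 = -7/2uw^3 - 11/2vw^2 + 1/8uv + 8w^2 - 9/8u to the basis.

S(f_2,g_3): lcm = uvw^3. S = -11/7v^2w^2 + 1/28uv^2 + 16/7vw^2 - 9/28uv - 1/8vw + 9/8w.
  reduce S modulo (f_1, f_2, g_3):
  remainder -11/7v^2w^2 + 1/28uv^2 + 16/7vw^2 - 9/28uv - 1/8vw + 9/8w ≠ 0; add g_4 = -11/7v^2w^2 + 1/28uv^2 + 16/7vw^2 - 9/28uv - 1/8vw + 9/8w to the basis.

The other S-polynomials (S(f_1,g_3), S(f_1,g_4), S(f_2,g_4), S(g_3,g_4)) all reduce to 0 modulo the current basis, so we have a Gröbner basis.
Inter-reduce: drop elements whose leading term is divisible by another's, tail-reduce, and make monic.
Reduced Gröbner basis: {uvw^2 - 1/8v + 9/8, v^2w^2 - 1/44uv^2 - 16/11vw^2 + 9/44uv + 7/88vw - 63/88w, uw^3 + 11/7vw^2 - 1/28uv - 16/7w^2 + 9/28u, u^2v - 7/2uw - 11/2v + 8}.

Buchberger on the second generating set:
h_1 = -14uvw^2 + 7/4v - 63/4, LT = uvw^2.
h_2 = 12uvw^2 - 8u^2v + 28uw + 85/2v - 101/2, LT = uvw^2.

S(h_1,h_2): lcm = uvw^2. S = 2/3u^2v - 7/3uw - 11/3v + 16/3.
  reduce S modulo (h_1, h_2):
  remainder 2/3u^2v - 7/3uw - 11/3v + 16/3 ≠ 0; add k_3 = 2/3u^2v - 7/3uw - 11/3v + 16/3 to the basis.

S(h_1,k_3): lcm = u^2vw^2. S = 7/2uw^3 + 11/2vw^2 - 1/8uv - 8w^2 + 9/8u.
  reduce S modulo (h_1, h_2, k_3):
  remainder 7/2uw^3 + 11/2vw^2 - 1/8uv - 8w^2 + 9/8u ≠ 0; add k_4 = 7/2uw^3 + 11/2vw^2 - 1/8uv - 8w^2 + 9/8u to the basis.

S(h_1,k_4): lcm = uvw^3. S = -11/7v^2w^2 + 1/28uv^2 + 16/7vw^2 - 9/28uv - 1/8vw + 9/8w.
  reduce S modulo (h_1, h_2, k_3, k_4):
  remainder -11/7v^2w^2 + 1/28uv^2 + 16/7vw^2 - 9/28uv - 1/8vw + 9/8w ≠ 0; add k_5 = -11/7v^2w^2 + 1/28uv^2 + 16/7vw^2 - 9/28uv - 1/8vw + 9/8w to the basis.

The other S-polynomials (S(h_2,k_3), S(h_2,k_4), S(k_3,k_4), S(h_1,k_5), S(h_2,k_5), S(k_3,k_5), S(k_4,k_5)) all reduce to 0 modulo the current basis, so we have a Gröbner basis.
Inter-reduce: drop elements whose leading term is divisible by another's, tail-reduce, and make monic.
Reduced Gröbner basis: {uvw^2 - 1/8v + 9/8, v^2w^2 - 1/44uv^2 - 16/11vw^2 + 9/44uv + 7/88vw - 63/88w, uw^3 + 11/7vw^2 - 1/28uv - 16/7w^2 + 9/28u, u^2v - 7/2uw - 11/2v + 8}.

These coincide, so the ideals are equal.
The same test decides containment: I ⊆ J iff every generator of I reduces to 0 modulo a Gröbner basis of J.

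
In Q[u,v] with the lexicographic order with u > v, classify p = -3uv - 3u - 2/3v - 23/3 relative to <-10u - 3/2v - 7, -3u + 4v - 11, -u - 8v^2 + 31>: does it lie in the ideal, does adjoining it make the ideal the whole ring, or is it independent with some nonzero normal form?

First compute the reduced Gröbner basis of I by Buchberger's algorithm.
f_1 = -10u - 3/2v - 7, LT = u.
f_2 = -3u + 4v - 11, LT = u.
f_3 = -u - 8v^2 + 31, LT = u.

S(f_1,f_2): lcm = u. S = 89/60v - 89/30.
  reduce S modulo (f_1, f_2, f_3):
  remainder 89/60v - 89/30 ≠ 0; add h_4 = 89/60v - 89/30 to the basis.

The other S-polynomials (S(f_1,f_3), S(f_2,f_3), S(f_1,h_4), S(f_2,h_4), S(f_3,h_4)) all reduce to 0 modulo the current basis, so we have a Gröbner basis.
Inter-reduce: drop elements whose leading term is divisible by another's, tail-reduce, and make monic.
Reduced Gröbner basis: {u + 1, v - 2}.
Label its elements g_1 = u + 1, g_2 = v - 2.

Reduce p = -3uv - 3u - 2/3v - 23/3 modulo G:
  leading term uv: subtract (-3v)·g_1 from -3uv - 3u - 2/3v - 23/3 → -3u + 7/3v - 23/3
  leading term u: subtract (-3)·g_1 from -3u + 7/3v - 23/3 → 7/3v - 14/3
  leading term v: subtract (7/3)·g_2 from 7/3v - 14/3 → 0
  normal form = 0.
Since the normal form is 0, p ∈ I.

The remainder on division by a Gröbner basis is unique — it is the normal form.

-3uv - 3u - 2/3v - 23/3 lies in I (it reduces to 0).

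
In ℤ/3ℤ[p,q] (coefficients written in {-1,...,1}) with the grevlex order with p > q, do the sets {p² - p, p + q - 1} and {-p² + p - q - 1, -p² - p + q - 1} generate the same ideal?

For a fixed monomial order, each ideal has a unique reduced Gröbner basis; comparing bases decides equality.
Buchberger on the first generating set:
f_1 = p² - p, LT = p².
f_2 = p + q - 1, LT = p.

S(f_1,f_2): lcm = p². S = -pq.
  reduce S modulo (f_1, f_2):
  remainder q² - q ≠ 0; add g_3 = q² - q to the basis.

The other S-polynomials (S(f_1,g_3), S(f_2,g_3)) all reduce to 0 modulo the current basis, so we have a Gröbner basis.
Inter-reduce: drop elements whose leading term is divisible by another's, tail-reduce, and make monic.
Reduced Gröbner basis: {q² - q, p + q - 1}.

Buchberger on the second generating set:
h_1 = -p² + p - q - 1, LT = p².
h_2 = -p² - p + q - 1, LT = p².

S(h_1,h_2): lcm = p². S = p - q.
  reduce S modulo (h_1, h_2):
  remainder p - q ≠ 0; add k_3 = p - q to the basis.

S(h_1,k_3): lcm = p². S = pq - p + q + 1.
  reduce S modulo (h_1, h_2, k_3):
  remainder q² + 1 ≠ 0; add k_4 = q² + 1 to the basis.

The other S-polynomials (S(h_2,k_3), S(h_1,k_4), S(h_2,k_4), S(k_3,k_4)) all reduce to 0 modulo the current basis, so we have a Gröbner basis.
Inter-reduce: drop elements whose leading term is divisible by another's, tail-reduce, and make monic.
Reduced Gröbner basis: {q² + 1, p - q}.

Since the reduced bases disagree, the two ideals are not the same.

No, the ideals differ.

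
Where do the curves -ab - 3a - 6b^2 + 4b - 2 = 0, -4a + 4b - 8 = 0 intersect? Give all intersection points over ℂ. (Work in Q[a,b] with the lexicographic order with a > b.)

{(-18/7, -4/7), (-1, 1)}

Compute a lex Gröbner basis by Buchberger's algorithm.
f_1 = -ab - 3a - 6b^2 + 4b - 2, LT = ab.
f_2 = -4a + 4b - 8, LT = a.

S(f_1,f_2): lcm = ab. S = 3a + 7b^2 - 6b + 2.
  leading term a: subtract (-3/4)·f_2 from 3a + 7b^2 - 6b + 2 → 7b^2 - 3b - 4
  leading term b^2: no divisor's leading term divides it; move 7b^2 to the remainder.
  leading term b: no divisor's leading term divides it; move -3b to the remainder.
  leading term 1: no divisor's leading term divides it; move -4 to the remainder.
  remainder 7b^2 - 3b - 4 ≠ 0; add h_3 = 7b^2 - 3b - 4 to the basis.

The other S-polynomials (S(f_1,h_3), S(f_2,h_3)) all reduce to 0 modulo the current basis, so we have a Gröbner basis.
Inter-reduce: drop elements whose leading term is divisible by another's, tail-reduce, and make monic.
Reduced Gröbner basis: {a - b + 2, b^2 - 3/7b - 4/7}.

A lex Gröbner basis eliminates variables successively. Here b^2 - 3/7b - 4/7 depends only on b, with roots {-4/7, 1}; lifting each root through the earlier basis elements recovers the full solutions.
  b = -4/7: the earlier basis element becomes a + 18/7 = 0, giving a = -18/7 — point (-18/7, -4/7).
  b = 1: the earlier basis element becomes a + 1 = 0, giving a = -1 — point (-1, 1).
Each listed point satisfies every original equation (direct substitution).
A lex Gröbner basis triangularizes the system, enabling back-substitution.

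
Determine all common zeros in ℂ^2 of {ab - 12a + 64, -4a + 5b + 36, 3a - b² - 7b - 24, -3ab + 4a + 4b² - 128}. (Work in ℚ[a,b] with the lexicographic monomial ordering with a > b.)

Compute a lex Gröbner basis by Buchberger's algorithm.
f_1 = ab - 12a + 64, LT = ab.
f_2 = -4a + 5b + 36, LT = a.
f_3 = 3a - b² - 7b - 24, LT = a.
f_4 = -3ab + 4a + 4b² - 128, LT = ab.

S(f_1,f_2): lcm = ab. S = -12a + 5/4b² + 9b + 64.
  leading term a: subtract (3)·f_2 from -12a + 5/4b² + 9b + 64 → 5/4b² - 6b - 44
  leading term b²: no divisor's leading term divides it; move 5/4b² to the remainder.
  leading term b: no divisor's leading term divides it; move -6b to the remainder.
  leading term 1: no divisor's leading term divides it; move -44 to the remainder.
  remainder 5/4b² - 6b - 44 ≠ 0; add h_5 = 5/4b² - 6b - 44 to the basis.

S(f_1,f_3): lcm = ab. S = -12a + ⅓b³ + 7/3b² + 8b + 64.
  leading term a: subtract (3)·f_2 from -12a + ⅓b³ + 7/3b² + 8b + 64 → ⅓b³ + 7/3b² - 7b - 44
  leading term b³: subtract (4/15b)·h_5 from ⅓b³ + 7/3b² - 7b - 44 → 59/15b² + 71/15b - 44
  leading term b²: subtract (236/75)·h_5 from 59/15b² + 71/15b - 44 → 1771/75b + 7084/75
  leading term b: no divisor's leading term divides it; move 1771/75b to the remainder.
  leading term 1: no divisor's leading term divides it; move 7084/75 to the remainder.
  remainder 1771/75b + 7084/75 ≠ 0; add h_6 = 1771/75b + 7084/75 to the basis.

The other S-polynomials (S(f_1,f_4), S(f_2,f_3), S(f_2,f_4), S(f_3,f_4), S(f_1,h_5), S(f_2,h_5), S(f_3,h_5), S(f_4,h_5), S(f_1,h_6), S(f_2,h_6), S(f_3,h_6), S(f_4,h_6), S(h_5,h_6)) all reduce to 0 modulo the current basis, so we have a Gröbner basis.
Inter-reduce: drop elements whose leading term is divisible by another's, tail-reduce, and make monic.
Reduced Gröbner basis: {a - 4, b + 4}.

Since the basis is lex-ordered, b + 4 is univariate in b. Its roots are {-4}. Back-substituting each root into the other basis elements fixes the other coordinates.
  b = -4: the earlier basis element becomes a - 4 = 0, giving a = 4 — point (4, -4).
Substituting each solution back into the original system confirms all equations vanish.

{(4, -4)}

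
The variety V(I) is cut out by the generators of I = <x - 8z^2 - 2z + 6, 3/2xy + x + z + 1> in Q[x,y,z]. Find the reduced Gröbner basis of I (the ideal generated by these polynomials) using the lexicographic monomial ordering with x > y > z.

G = {x - 8z^2 - 2z + 6, yz^2 + 1/4yz - 3/4y + 2/3z^2 + 1/4z - 5/12}

f_1 = x - 8z^2 - 2z + 6, LT = x.
f_2 = 3/2xy + x + z + 1, LT = xy.

S(f_1,f_2): lcm = xy. S = -2/3x - 8yz^2 - 2yz + 6y - 2/3z - 2/3.
  leading term x: subtract (-2/3)·f_1 from -2/3x - 8yz^2 - 2yz + 6y - 2/3z - 2/3 → -8yz^2 - 2yz + 6y - 16/3z^2 - 2z + 10/3
  leading term yz^2: no divisor's leading term divides it; move -8yz^2 to the remainder.
  leading term yz: no divisor's leading term divides it; move -2yz to the remainder.
  leading term y: no divisor's leading term divides it; move 6y to the remainder.
  leading term z^2: no divisor's leading term divides it; move -16/3z^2 to the remainder.
  leading term z: no divisor's leading term divides it; move -2z to the remainder.
  leading term 1: no divisor's leading term divides it; move 10/3 to the remainder.
  remainder -8yz^2 - 2yz + 6y - 16/3z^2 - 2z + 10/3 ≠ 0; add g_3 = -8yz^2 - 2yz + 6y - 16/3z^2 - 2z + 10/3 to the basis.

The other S-polynomials (S(f_1,g_3), S(f_2,g_3)) all reduce to 0 modulo the current basis, so we have a Gröbner basis.
Inter-reduce: drop elements whose leading term is divisible by another's, tail-reduce, and make monic.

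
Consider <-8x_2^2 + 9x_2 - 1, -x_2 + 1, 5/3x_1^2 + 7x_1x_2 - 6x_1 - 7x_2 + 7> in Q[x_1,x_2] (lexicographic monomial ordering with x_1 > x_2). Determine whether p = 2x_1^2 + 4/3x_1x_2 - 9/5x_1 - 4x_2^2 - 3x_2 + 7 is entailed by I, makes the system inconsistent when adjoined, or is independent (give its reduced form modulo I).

First compute the reduced Gröbner basis of I by Buchberger's algorithm.
f_1 = -8x_2^2 + 9x_2 - 1, LT = x_2^2.
f_2 = -x_2 + 1, LT = x_2.
f_3 = 5/3x_1^2 + 7x_1x_2 - 6x_1 - 7x_2 + 7, LT = x_1^2.

The S-polynomials (S(f_1,f_2), S(f_1,f_3), S(f_2,f_3)) all reduce to 0 modulo the current basis, so we have a Gröbner basis.
Inter-reduce: drop elements whose leading term is divisible by another's, tail-reduce, and make monic.
Reduced Gröbner basis: {x_1^2 + 3/5x_1, x_2 - 1}.
Label its elements g_1 = x_1^2 + 3/5x_1, g_2 = x_2 - 1.

Reduce p = 2x_1^2 + 4/3x_1x_2 - 9/5x_1 - 4x_2^2 - 3x_2 + 7 modulo G:
  leading term x_1^2: subtract (2)·g_1 from 2x_1^2 + 4/3x_1x_2 - 9/5x_1 - 4x_2^2 - 3x_2 + 7 → 4/3x_1x_2 - 3x_1 - 4x_2^2 - 3x_2 + 7
  leading term x_1x_2: subtract (4/3x_1)·g_2 from 4/3x_1x_2 - 3x_1 - 4x_2^2 - 3x_2 + 7 → -5/3x_1 - 4x_2^2 - 3x_2 + 7
  leading term x_1: no divisor's leading term divides it; move -5/3x_1 to the remainder.
  leading term x_2^2: subtract (-4x_2)·g_2 from -4x_2^2 - 3x_2 + 7 → -7x_2 + 7
  leading term x_2: subtract (-7)·g_2 from -7x_2 + 7 → 0
  normal form = -5/3x_1.
The normal form is nonzero, so p ∉ I. Since p minus its normal form lies in I, I + (p) = I + (r) where r = -5/3x_1; decide whether this ideal is the whole ring.
Run Buchberger on G together with r (pairs among the g_i already reduce to 0 since G is a Gröbner basis):
g_1 = x_1^2 + 3/5x_1, LT = x_1^2.
g_2 = x_2 - 1, LT = x_2.
r = -5/3x_1, LT = x_1.

The S-polynomials (S(g_1,g_2), S(g_1,r), S(g_2,r)) all reduce to 0 modulo the current basis, so we have a Gröbner basis.
Inter-reduce: drop elements whose leading term is divisible by another's, tail-reduce, and make monic.
Reduced Gröbner basis: {x_1, x_2 - 1}.
The reduced Gröbner basis of I + (p) is {x_1, x_2 - 1} ≠ {1}, a proper ideal, so the enlarged system stays consistent: p is independent of I, with normal form -5/3x_1.

2x_1^2 + 4/3x_1x_2 - 9/5x_1 - 4x_2^2 - 3x_2 + 7 is independent of I; its normal form modulo I is -5/3x_1.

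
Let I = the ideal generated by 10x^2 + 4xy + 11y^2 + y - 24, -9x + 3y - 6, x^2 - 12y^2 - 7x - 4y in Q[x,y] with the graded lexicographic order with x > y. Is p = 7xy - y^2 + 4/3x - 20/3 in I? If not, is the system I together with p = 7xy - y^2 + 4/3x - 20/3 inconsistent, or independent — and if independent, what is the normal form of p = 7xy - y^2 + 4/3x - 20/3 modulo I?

Adjoining 7xy - y^2 + 4/3x - 20/3 makes the ideal the whole ring: the system is inconsistent.

First compute the reduced Gröbner basis of I by Buchberger's algorithm.
f_1 = 10x^2 + 4xy + 11y^2 + y - 24, LT = x^2.
f_2 = -9x + 3y - 6, LT = x.
f_3 = x^2 - 12y^2 - 7x - 4y, LT = x^2.

S(f_1,f_2): lcm = x^2. S = 11/15xy + 11/10y^2 - 2/3x + 1/10y - 12/5.
  leading term xy: subtract (-11/135y)·f_2 from 11/15xy + 11/10y^2 - 2/3x + 1/10y - 12/5 → 121/90y^2 - 2/3x - 7/18y - 12/5
  leading term y^2: no divisor's leading term divides it; move 121/90y^2 to the remainder.
  leading term x: subtract (2/27)·f_2 from -2/3x - 7/18y - 12/5 → -11/18y - 88/45
  leading term y: no divisor's leading term divides it; move -11/18y to the remainder.
  leading term 1: no divisor's leading term divides it; move -88/45 to the remainder.
  remainder 121/90y^2 - 11/18y - 88/45 ≠ 0; add h_4 = 121/90y^2 - 11/18y - 88/45 to the basis.

S(f_1,f_3): lcm = x^2. S = 2/5xy + 131/10y^2 + 7x + 41/10y - 12/5.
  leading term xy: subtract (-2/45y)·f_2 from 2/5xy + 131/10y^2 + 7x + 41/10y - 12/5 → 397/30y^2 + 7x + 23/6y - 12/5
  leading term y^2: subtract (1191/121)·h_4 from 397/30y^2 + 7x + 23/6y - 12/5 → 7x + 325/33y + 556/33
  leading term x: subtract (-7/9)·f_2 from 7x + 325/33y + 556/33 → 134/11y + 134/11
  leading term y: no divisor's leading term divides it; move 134/11y to the remainder.
  leading term 1: no divisor's leading term divides it; move 134/11 to the remainder.
  remainder 134/11y + 134/11 ≠ 0; add h_5 = 134/11y + 134/11 to the basis.

The other S-polynomials (S(f_2,f_3), S(f_1,h_4), S(f_2,h_4), S(f_3,h_4), S(f_1,h_5), S(f_2,h_5), S(f_3,h_5), S(h_4,h_5)) all reduce to 0 modulo the current basis, so we have a Gröbner basis.
Inter-reduce: drop elements whose leading term is divisible by another's, tail-reduce, and make monic.
Reduced Gröbner basis: {x + 1, y + 1}.
Label its elements g_1 = x + 1, g_2 = y + 1.

Reduce p = 7xy - y^2 + 4/3x - 20/3 modulo G:
  leading term xy: subtract (7y)·g_1 from 7xy - y^2 + 4/3x - 20/3 → -y^2 + 4/3x - 7y - 20/3
  leading term y^2: subtract (-y)·g_2 from -y^2 + 4/3x - 7y - 20/3 → 4/3x - 6y - 20/3
  leading term x: subtract (4/3)·g_1 from 4/3x - 6y - 20/3 → -6y - 8
  leading term y: subtract (-6)·g_2 from -6y - 8 → -2
  leading term 1: no divisor's leading term divides it; move -2 to the remainder.
  normal form = -2.
The normal form is nonzero, so p ∉ I. Since p minus its normal form lies in I, I + (p) = I + (r) where r = -2; decide whether this ideal is the whole ring.
Here r = -2 is a nonzero constant, hence a unit: 1 ∈ I + (p), the Gröbner basis of I + (p) is {1}, and the enlarged system has no common solution — adjoining p is inconsistent.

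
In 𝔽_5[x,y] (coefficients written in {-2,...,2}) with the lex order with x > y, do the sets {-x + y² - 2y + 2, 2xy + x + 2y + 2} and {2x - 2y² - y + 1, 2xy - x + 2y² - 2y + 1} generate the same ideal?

Equality of ideals is decidable: compute both reduced Gröbner bases (unique for the ordering) and check whether they agree.
Buchberger on the first generating set:
f_1 = -x + y² - 2y + 2, LT = x.
f_2 = 2xy + x + 2y + 2, LT = xy.

S(f_1,f_2): lcm = xy. S = 2x - y³ + 2y² + 2y - 1.
  reduce S modulo (f_1, f_2):
  remainder -y³ - y² - 2y - 2 ≠ 0; add g_3 = -y³ - y² - 2y - 2 to the basis.

The other S-polynomials (S(f_1,g_3), S(f_2,g_3)) all reduce to 0 modulo the current basis, so we have a Gröbner basis.
Inter-reduce: drop elements whose leading term is divisible by another's, tail-reduce, and make monic.
Reduced Gröbner basis: {x - y² + 2y - 2, y³ + y² + 2y + 2}.

Buchberger on the second generating set:
h_1 = 2x - 2y² - y + 1, LT = x.
h_2 = 2xy - x + 2y² - 2y + 1, LT = xy.

S(h_1,h_2): lcm = xy. S = -2x - y³ + y² - y + 2.
  reduce S modulo (h_1, h_2):
  remainder -y³ - y² - 2y - 2 ≠ 0; add k_3 = -y³ - y² - 2y - 2 to the basis.

The other S-polynomials (S(h_1,k_3), S(h_2,k_3)) all reduce to 0 modulo the current basis, so we have a Gröbner basis.
Inter-reduce: drop elements whose leading term is divisible by another's, tail-reduce, and make monic.
Reduced Gröbner basis: {x - y² + 2y - 2, y³ + y² + 2y + 2}.

The two bases agree; hence the ideals are identical.

Yes, the ideals are equal.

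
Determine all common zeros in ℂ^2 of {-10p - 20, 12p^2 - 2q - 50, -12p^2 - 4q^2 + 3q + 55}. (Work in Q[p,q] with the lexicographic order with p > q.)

{(-2, -1)}

Compute a lex Gröbner basis by Buchberger's algorithm.
f_1 = -10p - 20, LT = p.
f_2 = 12p^2 - 2q - 50, LT = p^2.
f_3 = -12p^2 - 4q^2 + 3q + 55, LT = p^2.

S(f_1,f_2): lcm = p^2. S = 2p + 1/6q + 25/6.
  leading term p: subtract (-1/5)·f_1 from 2p + 1/6q + 25/6 → 1/6q + 1/6
  leading term q: no divisor's leading term divides it; move 1/6q to the remainder.
  leading term 1: no divisor's leading term divides it; move 1/6 to the remainder.
  remainder 1/6q + 1/6 ≠ 0; add h_4 = 1/6q + 1/6 to the basis.

The other S-polynomials (S(f_1,f_3), S(f_2,f_3), S(f_1,h_4), S(f_2,h_4), S(f_3,h_4)) all reduce to 0 modulo the current basis, so we have a Gröbner basis.
Inter-reduce: drop elements whose leading term is divisible by another's, tail-reduce, and make monic.
Reduced Gröbner basis: {p + 2, q + 1}.

Since the basis is lex-ordered, q + 1 is univariate in q. Its roots are {-1}. Back-substituting each root into the other basis elements fixes the other coordinates.
  q = -1: the earlier basis element becomes p + 2 = 0, giving p = -2 — point (-2, -1).
Each listed point satisfies every original equation (direct substitution).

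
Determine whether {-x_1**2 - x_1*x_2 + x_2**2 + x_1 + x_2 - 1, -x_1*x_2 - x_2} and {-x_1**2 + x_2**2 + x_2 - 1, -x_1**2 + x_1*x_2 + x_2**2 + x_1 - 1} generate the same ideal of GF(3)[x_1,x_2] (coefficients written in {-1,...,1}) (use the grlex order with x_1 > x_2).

Since reduced Gröbner bases are canonical representatives of ideals under a given ordering, it suffices to compute and compare them.
Buchberger on the first generating set:
f_1 = -x_1**2 - x_1*x_2 + x_2**2 + x_1 + x_2 - 1, LT = x_1**2.
f_2 = -x_1*x_2 - x_2, LT = x_1*x_2.

S(f_1,f_2): lcm = x_1**2*x_2. S = x_1*x_2**2 - x_2**3 + x_1*x_2 - x_2**2 + x_2.
  leading term x_1*x_2**2: subtract (-x_2)·f_2 from x_1*x_2**2 - x_2**3 + x_1*x_2 - x_2**2 + x_2 → -x_2**3 + x_1*x_2 + x_2**2 + x_2
  leading term x_2**3: no divisor's leading term divides it; move -x_2**3 to the remainder.
  leading term x_1*x_2: subtract (-1)·f_2 from x_1*x_2 + x_2**2 + x_2 → x_2**2
  leading term x_2**2: no divisor's leading term divides it; move x_2**2 to the remainder.
  remainder -x_2**3 + x_2**2 ≠ 0; add g_3 = -x_2**3 + x_2**2 to the basis.

The other S-polynomials (S(f_1,g_3), S(f_2,g_3)) all reduce to 0 modulo the current basis, so we have a Gröbner basis.
Inter-reduce: drop elements whose leading term is divisible by another's, tail-reduce, and make monic.
Reduced Gröbner basis: {x_2**3 - x_2**2, x_1**2 - x_2**2 - x_1 + x_2 + 1, x_1*x_2 + x_2}.

Buchberger on the second generating set:
h_1 = -x_1**2 + x_2**2 + x_2 - 1, LT = x_1**2.
h_2 = -x_1**2 + x_1*x_2 + x_2**2 + x_1 - 1, LT = x_1**2.

S(h_1,h_2): lcm = x_1**2. S = x_1*x_2 + x_1 - x_2.
  leading term x_1*x_2: no divisor's leading term divides it; move x_1*x_2 to the remainder.
  leading term x_1: no divisor's leading term divides it; move x_1 to the remainder.
  leading term x_2: no divisor's leading term divides it; move -x_2 to the remainder.
  remainder x_1*x_2 + x_1 - x_2 ≠ 0; add k_3 = x_1*x_2 + x_1 - x_2 to the basis.

S(h_1,k_3): lcm = x_1**2*x_2. S = -x_2**3 - x_1**2 + x_1*x_2 - x_2**2 + x_2.
  leading term x_2**3: no divisor's leading term divides it; move -x_2**3 to the remainder.
  leading term x_1**2: subtract (1)·h_1 from -x_1**2 + x_1*x_2 - x_2**2 + x_2 → x_1*x_2 + x_2**2 + 1
  leading term x_1*x_2: subtract (1)·k_3 from x_1*x_2 + x_2**2 + 1 → x_2**2 - x_1 + x_2 + 1
  leading term x_2**2: no divisor's leading term divides it; move x_2**2 to the remainder.
  leading term x_1: no divisor's leading term divides it; move -x_1 to the remainder.
  leading term x_2: no divisor's leading term divides it; move x_2 to the remainder.
  leading term 1: no divisor's leading term divides it; move 1 to the remainder.
  remainder -x_2**3 + x_2**2 - x_1 + x_2 + 1 ≠ 0; add k_4 = -x_2**3 + x_2**2 - x_1 + x_2 + 1 to the basis.

The other S-polynomials (S(h_2,k_3), S(h_1,k_4), S(h_2,k_4), S(k_3,k_4)) all reduce to 0 modulo the current basis, so we have a Gröbner basis.
Inter-reduce: drop elements whose leading term is divisible by another's, tail-reduce, and make monic.
Reduced Gröbner basis: {x_2**3 - x_2**2 + x_1 - x_2 - 1, x_1**2 - x_2**2 - x_2 + 1, x_1*x_2 + x_1 - x_2}.

The bases are distinct; the ideals are different.

No, the ideals differ.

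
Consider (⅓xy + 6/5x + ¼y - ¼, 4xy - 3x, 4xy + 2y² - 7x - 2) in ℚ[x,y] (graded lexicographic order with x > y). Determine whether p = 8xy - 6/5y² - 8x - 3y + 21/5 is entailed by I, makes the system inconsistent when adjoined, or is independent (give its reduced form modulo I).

8xy - 6/5y² - 8x - 3y + 21/5 lies in I (it reduces to 0).

First compute the reduced Gröbner basis of I by Buchberger's algorithm.
f_1 = ⅓xy + 6/5x + ¼y - ¼, LT = xy.
f_2 = 4xy - 3x, LT = xy.
f_3 = 4xy + 2y² - 7x - 2, LT = xy.

S(f_1,f_2): lcm = xy. S = 87/20x + ¾y - ¾.
  leading term x: no divisor's leading term divides it; move 87/20x to the remainder.
  leading term y: no divisor's leading term divides it; move ¾y to the remainder.
  leading term 1: no divisor's leading term divides it; move -¾ to the remainder.
  remainder 87/20x + ¾y - ¾ ≠ 0; add h_4 = 87/20x + ¾y - ¾ to the basis.

S(f_1,f_3): lcm = xy. S = -½y² + 107/20x + ¾y - ¼.
  leading term y²: no divisor's leading term divides it; move -½y² to the remainder.
  leading term x: subtract (107/87)·h_4 from 107/20x + ¾y - ¼ → -5/29y + 39/58
  leading term y: no divisor's leading term divides it; move -5/29y to the remainder.
  leading term 1: no divisor's leading term divides it; move 39/58 to the remainder.
  remainder -½y² - 5/29y + 39/58 ≠ 0; add h_5 = -½y² - 5/29y + 39/58 to the basis.

S(f_1,h_4): lcm = xy. S = -5/29y² + 18/5x + 107/116y - ¾.
  leading term y²: subtract (10/29)·h_5 from -5/29y² + 18/5x + 107/116y - ¾ → 18/5x + 3303/3364y - 3303/3364
  leading term x: subtract (24/29)·h_4 from 18/5x + 3303/3364y - 3303/3364 → 1215/3364y - 1215/3364
  leading term y: no divisor's leading term divides it; move 1215/3364y to the remainder.
  leading term 1: no divisor's leading term divides it; move -1215/3364 to the remainder.
  remainder 1215/3364y - 1215/3364 ≠ 0; add h_6 = 1215/3364y - 1215/3364 to the basis.

The other S-polynomials (S(f_2,f_3), S(f_2,h_4), S(f_3,h_4), S(f_1,h_5), S(f_2,h_5), S(f_3,h_5), S(h_4,h_5), S(f_1,h_6), S(f_2,h_6), S(f_3,h_6), S(h_4,h_6), S(h_5,h_6)) all reduce to 0 modulo the current basis, so we have a Gröbner basis.
Inter-reduce: drop elements whose leading term is divisible by another's, tail-reduce, and make monic.
Reduced Gröbner basis: {x, y - 1}.
Label its elements g_1 = x, g_2 = y - 1.

Reduce p = 8xy - 6/5y² - 8x - 3y + 21/5 modulo G:
  leading term xy: subtract (8y)·g_1 from 8xy - 6/5y² - 8x - 3y + 21/5 → -6/5y² - 8x - 3y + 21/5
  leading term y²: subtract (-6/5y)·g_2 from -6/5y² - 8x - 3y + 21/5 → -8x - 21/5y + 21/5
  leading term x: subtract (-8)·g_1 from -8x - 21/5y + 21/5 → -21/5y + 21/5
  leading term y: subtract (-21/5)·g_2 from -21/5y + 21/5 → 0
  normal form = 0.
Since the normal form is 0, p ∈ I.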